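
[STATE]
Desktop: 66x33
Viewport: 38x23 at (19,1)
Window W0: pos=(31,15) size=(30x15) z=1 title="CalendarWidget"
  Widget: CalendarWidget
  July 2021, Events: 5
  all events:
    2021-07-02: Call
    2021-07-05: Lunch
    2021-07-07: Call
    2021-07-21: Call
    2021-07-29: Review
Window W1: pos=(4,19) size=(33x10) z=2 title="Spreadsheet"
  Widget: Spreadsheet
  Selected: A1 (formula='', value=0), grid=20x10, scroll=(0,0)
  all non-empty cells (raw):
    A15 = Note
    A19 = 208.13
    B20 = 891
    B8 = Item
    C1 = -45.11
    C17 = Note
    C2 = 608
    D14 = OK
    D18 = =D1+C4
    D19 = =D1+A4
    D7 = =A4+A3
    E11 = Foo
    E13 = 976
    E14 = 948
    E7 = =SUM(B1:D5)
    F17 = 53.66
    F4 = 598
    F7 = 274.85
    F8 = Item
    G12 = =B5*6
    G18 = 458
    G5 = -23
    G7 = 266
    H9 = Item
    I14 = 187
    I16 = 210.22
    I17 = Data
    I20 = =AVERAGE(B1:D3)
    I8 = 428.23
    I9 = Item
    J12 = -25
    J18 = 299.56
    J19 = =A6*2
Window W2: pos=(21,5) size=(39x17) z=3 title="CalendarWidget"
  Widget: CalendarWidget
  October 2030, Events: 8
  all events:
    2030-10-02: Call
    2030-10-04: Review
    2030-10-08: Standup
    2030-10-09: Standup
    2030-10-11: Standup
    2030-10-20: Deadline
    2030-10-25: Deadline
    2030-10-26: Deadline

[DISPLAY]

                                      
                                      
                                      
                                      
  ┏━━━━━━━━━━━━━━━━━━━━━━━━━━━━━━━━━━━
  ┃ CalendarWidget                    
  ┠───────────────────────────────────
  ┃             October 2030          
  ┃Mo Tu We Th Fr Sa Su               
  ┃    1  2*  3  4*  5  6             
  ┃ 7  8*  9* 10 11* 12 13            
  ┃14 15 16 17 18 19 20*              
  ┃21 22 23 24 25* 26* 27             
  ┃28 29 30 31                        
  ┃                                   
  ┃                                   
  ┃                                   
  ┃                                   
━━┃                                   
  ┃                                   
──┗━━━━━━━━━━━━━━━━━━━━━━━━━━━━━━━━━━━
                 ┃ 14 15 16 17 18     
 B       C       ┃ 21* 22 23 24 25    


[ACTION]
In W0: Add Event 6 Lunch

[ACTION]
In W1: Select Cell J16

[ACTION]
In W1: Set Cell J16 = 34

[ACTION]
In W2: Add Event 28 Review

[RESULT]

                                      
                                      
                                      
                                      
  ┏━━━━━━━━━━━━━━━━━━━━━━━━━━━━━━━━━━━
  ┃ CalendarWidget                    
  ┠───────────────────────────────────
  ┃             October 2030          
  ┃Mo Tu We Th Fr Sa Su               
  ┃    1  2*  3  4*  5  6             
  ┃ 7  8*  9* 10 11* 12 13            
  ┃14 15 16 17 18 19 20*              
  ┃21 22 23 24 25* 26* 27             
  ┃28* 29 30 31                       
  ┃                                   
  ┃                                   
  ┃                                   
  ┃                                   
━━┃                                   
  ┃                                   
──┗━━━━━━━━━━━━━━━━━━━━━━━━━━━━━━━━━━━
                 ┃ 14 15 16 17 18     
 B       C       ┃ 21* 22 23 24 25    


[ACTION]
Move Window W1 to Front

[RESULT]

                                      
                                      
                                      
                                      
  ┏━━━━━━━━━━━━━━━━━━━━━━━━━━━━━━━━━━━
  ┃ CalendarWidget                    
  ┠───────────────────────────────────
  ┃             October 2030          
  ┃Mo Tu We Th Fr Sa Su               
  ┃    1  2*  3  4*  5  6             
  ┃ 7  8*  9* 10 11* 12 13            
  ┃14 15 16 17 18 19 20*              
  ┃21 22 23 24 25* 26* 27             
  ┃28* 29 30 31                       
  ┃                                   
  ┃                                   
  ┃                                   
  ┃                                   
━━━━━━━━━━━━━━━━━┓                    
                 ┃                    
─────────────────┨━━━━━━━━━━━━━━━━━━━━
                 ┃ 14 15 16 17 18     
 B       C       ┃ 21* 22 23 24 25    


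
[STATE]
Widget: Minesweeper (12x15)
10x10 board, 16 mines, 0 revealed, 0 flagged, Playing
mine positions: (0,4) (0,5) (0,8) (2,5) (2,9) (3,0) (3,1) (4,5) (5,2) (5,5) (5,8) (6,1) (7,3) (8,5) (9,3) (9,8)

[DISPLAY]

■■■■■■■■■■  
■■■■■■■■■■  
■■■■■■■■■■  
■■■■■■■■■■  
■■■■■■■■■■  
■■■■■■■■■■  
■■■■■■■■■■  
■■■■■■■■■■  
■■■■■■■■■■  
■■■■■■■■■■  
            
            
            
            
            


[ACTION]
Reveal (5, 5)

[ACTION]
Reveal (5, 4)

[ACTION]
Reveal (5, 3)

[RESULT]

■■■■✹✹■■✹■  
■■■■■■■■■■  
■■■■■✹■■■✹  
✹✹■■■■■■■■  
■■■■■✹■■■■  
■■✹■■✹■■✹■  
■✹■■■■■■■■  
■■■✹■■■■■■  
■■■■■✹■■■■  
■■■✹■■■■✹■  
            
            
            
            
            


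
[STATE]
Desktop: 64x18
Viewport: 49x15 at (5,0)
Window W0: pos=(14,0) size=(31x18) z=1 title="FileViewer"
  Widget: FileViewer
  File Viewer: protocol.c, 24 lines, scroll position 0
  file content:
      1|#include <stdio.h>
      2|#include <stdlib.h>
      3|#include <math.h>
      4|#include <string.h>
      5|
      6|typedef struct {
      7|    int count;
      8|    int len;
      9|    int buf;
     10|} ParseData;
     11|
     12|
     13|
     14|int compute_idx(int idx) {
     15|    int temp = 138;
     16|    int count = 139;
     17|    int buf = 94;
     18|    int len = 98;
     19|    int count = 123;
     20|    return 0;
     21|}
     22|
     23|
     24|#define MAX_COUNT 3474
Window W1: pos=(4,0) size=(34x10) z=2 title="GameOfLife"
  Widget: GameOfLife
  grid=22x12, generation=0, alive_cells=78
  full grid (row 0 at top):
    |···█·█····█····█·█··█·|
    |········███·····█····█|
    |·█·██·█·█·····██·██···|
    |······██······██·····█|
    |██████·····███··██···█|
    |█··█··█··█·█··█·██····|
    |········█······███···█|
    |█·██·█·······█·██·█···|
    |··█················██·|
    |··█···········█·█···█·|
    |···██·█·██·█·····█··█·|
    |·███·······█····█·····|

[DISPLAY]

━━━━━━━━━━━━━━━━━━━━━━━━━━━━━━━━┓━━━━━━┓         
 GameOfLife                     ┃      ┃         
────────────────────────────────┨──────┨         
Gen: 0                          ┃     ▲┃         
······██······██·····█          ┃     █┃         
██████·····███··██···█          ┃     ░┃         
█··█··█··█·█··█·██····          ┃     ░┃         
········█······███···█          ┃     ░┃         
█·██·█·······█·██·█···          ┃     ░┃         
━━━━━━━━━━━━━━━━━━━━━━━━━━━━━━━━┛     ░┃         
         ┃    int len;                ░┃         
         ┃    int buf;                ░┃         
         ┃} ParseData;                ░┃         
         ┃                            ░┃         
         ┃                            ░┃         


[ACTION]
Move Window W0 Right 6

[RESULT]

━━━━━━━━━━━━━━━━━━━━━━━━━━━━━━━━┓━━━━━━━━━━━━┓   
 GameOfLife                     ┃            ┃   
────────────────────────────────┨────────────┨   
Gen: 0                          ┃>          ▲┃   
······██······██·····█          ┃h>         █┃   
██████·····███··██···█          ┃           ░┃   
█··█··█··█·█··█·██····          ┃h>         ░┃   
········█······███···█          ┃           ░┃   
█·██·█·······█·██·█···          ┃           ░┃   
━━━━━━━━━━━━━━━━━━━━━━━━━━━━━━━━┛           ░┃   
               ┃    int len;                ░┃   
               ┃    int buf;                ░┃   
               ┃} ParseData;                ░┃   
               ┃                            ░┃   
               ┃                            ░┃   


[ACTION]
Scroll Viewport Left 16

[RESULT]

    ┏━━━━━━━━━━━━━━━━━━━━━━━━━━━━━━━━┓━━━━━━━━━━━
    ┃ GameOfLife                     ┃           
    ┠────────────────────────────────┨───────────
    ┃Gen: 0                          ┃>          
    ┃······██······██·····█          ┃h>         
    ┃██████·····███··██···█          ┃           
    ┃█··█··█··█·█··█·██····          ┃h>         
    ┃········█······███···█          ┃           
    ┃█·██·█·······█·██·█···          ┃           
    ┗━━━━━━━━━━━━━━━━━━━━━━━━━━━━━━━━┛           
                    ┃    int len;                
                    ┃    int buf;                
                    ┃} ParseData;                
                    ┃                            
                    ┃                            


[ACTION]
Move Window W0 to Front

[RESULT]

    ┏━━━━━━━━━━━━━━━┏━━━━━━━━━━━━━━━━━━━━━━━━━━━━
    ┃ GameOfLife    ┃ FileViewer                 
    ┠───────────────┠────────────────────────────
    ┃Gen: 0         ┃#include <stdio.h>          
    ┃······██······█┃#include <stdlib.h>         
    ┃██████·····███·┃#include <math.h>           
    ┃█··█··█··█·█··█┃#include <string.h>         
    ┃········█······┃                            
    ┃█·██·█·······█·┃typedef struct {            
    ┗━━━━━━━━━━━━━━━┃    int count;              
                    ┃    int len;                
                    ┃    int buf;                
                    ┃} ParseData;                
                    ┃                            
                    ┃                            


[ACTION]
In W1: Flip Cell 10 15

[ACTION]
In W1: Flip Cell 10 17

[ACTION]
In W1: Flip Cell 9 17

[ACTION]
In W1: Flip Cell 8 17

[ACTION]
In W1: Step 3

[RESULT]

    ┏━━━━━━━━━━━━━━━┏━━━━━━━━━━━━━━━━━━━━━━━━━━━━
    ┃ GameOfLife    ┃ FileViewer                 
    ┠───────────────┠────────────────────────────
    ┃Gen: 3         ┃#include <stdio.h>          
    ┃··█··████····█·┃#include <stdlib.h>         
    ┃█·██·█·█·█·█··█┃#include <math.h>           
    ┃█···███······█·┃#include <string.h>         
    ┃·····█·······█·┃                            
    ┃·············█·┃typedef struct {            
    ┗━━━━━━━━━━━━━━━┃    int count;              
                    ┃    int len;                
                    ┃    int buf;                
                    ┃} ParseData;                
                    ┃                            
                    ┃                            


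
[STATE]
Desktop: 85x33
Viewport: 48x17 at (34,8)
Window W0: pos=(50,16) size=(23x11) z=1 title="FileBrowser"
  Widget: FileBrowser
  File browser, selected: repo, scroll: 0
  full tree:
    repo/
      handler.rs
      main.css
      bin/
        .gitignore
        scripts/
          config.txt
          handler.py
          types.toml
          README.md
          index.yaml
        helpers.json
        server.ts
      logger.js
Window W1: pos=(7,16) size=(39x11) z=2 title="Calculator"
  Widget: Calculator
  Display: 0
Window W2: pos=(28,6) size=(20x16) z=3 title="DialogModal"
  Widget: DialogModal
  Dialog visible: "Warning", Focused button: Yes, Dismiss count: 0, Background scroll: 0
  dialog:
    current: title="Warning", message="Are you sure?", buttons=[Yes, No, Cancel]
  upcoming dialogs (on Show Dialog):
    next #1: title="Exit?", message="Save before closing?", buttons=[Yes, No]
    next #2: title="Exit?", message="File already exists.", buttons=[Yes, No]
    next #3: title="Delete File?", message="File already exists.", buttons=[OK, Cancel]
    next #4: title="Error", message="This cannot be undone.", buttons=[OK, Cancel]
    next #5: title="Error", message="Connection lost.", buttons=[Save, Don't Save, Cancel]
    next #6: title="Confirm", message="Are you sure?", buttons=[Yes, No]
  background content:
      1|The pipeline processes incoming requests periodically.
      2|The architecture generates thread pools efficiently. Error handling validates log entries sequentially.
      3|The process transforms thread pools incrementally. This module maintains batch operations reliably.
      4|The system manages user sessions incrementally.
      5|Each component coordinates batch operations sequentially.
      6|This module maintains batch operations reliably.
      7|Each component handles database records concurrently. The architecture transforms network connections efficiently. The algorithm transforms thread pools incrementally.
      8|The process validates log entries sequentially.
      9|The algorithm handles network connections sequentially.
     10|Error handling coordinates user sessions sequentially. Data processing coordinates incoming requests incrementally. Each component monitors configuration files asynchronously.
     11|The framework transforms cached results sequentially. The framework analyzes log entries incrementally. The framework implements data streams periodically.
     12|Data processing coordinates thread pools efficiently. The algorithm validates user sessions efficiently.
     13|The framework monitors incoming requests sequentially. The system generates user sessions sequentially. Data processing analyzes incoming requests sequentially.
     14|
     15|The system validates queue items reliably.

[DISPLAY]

─────────────┨                                  
ipeline proce┃                                  
rchitecture g┃                                  
rocess transf┃                                  
──────────┐es┃                                  
Warning   │oo┃                                  
e you sure│ta┃                                  
es]  No   │an┃                                  
──────────┘da┃  ┏━━━━━━━━━━━━━━━━━━━━━┓         
lgorithm hand┃  ┃ FileBrowser         ┃         
 handling coo┃  ┠─────────────────────┨         
ramework tran┃  ┃> [-] repo/          ┃         
processing co┃  ┃    handler.rs       ┃         
━━━━━━━━━━━━━┛  ┃    main.css         ┃         
           ┃    ┃    [+] bin/         ┃         
           ┃    ┃    logger.js        ┃         
           ┃    ┃                     ┃         


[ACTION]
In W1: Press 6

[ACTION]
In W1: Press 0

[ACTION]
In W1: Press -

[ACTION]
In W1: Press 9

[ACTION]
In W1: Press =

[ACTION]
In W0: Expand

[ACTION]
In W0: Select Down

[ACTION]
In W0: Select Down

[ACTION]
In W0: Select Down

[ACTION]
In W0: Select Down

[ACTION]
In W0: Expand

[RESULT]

─────────────┨                                  
ipeline proce┃                                  
rchitecture g┃                                  
rocess transf┃                                  
──────────┐es┃                                  
Warning   │oo┃                                  
e you sure│ta┃                                  
es]  No   │an┃                                  
──────────┘da┃  ┏━━━━━━━━━━━━━━━━━━━━━┓         
lgorithm hand┃  ┃ FileBrowser         ┃         
 handling coo┃  ┠─────────────────────┨         
ramework tran┃  ┃  [-] repo/          ┃         
processing co┃  ┃    handler.rs       ┃         
━━━━━━━━━━━━━┛  ┃    main.css         ┃         
           ┃    ┃    [+] bin/         ┃         
           ┃    ┃  > logger.js        ┃         
           ┃    ┃                     ┃         


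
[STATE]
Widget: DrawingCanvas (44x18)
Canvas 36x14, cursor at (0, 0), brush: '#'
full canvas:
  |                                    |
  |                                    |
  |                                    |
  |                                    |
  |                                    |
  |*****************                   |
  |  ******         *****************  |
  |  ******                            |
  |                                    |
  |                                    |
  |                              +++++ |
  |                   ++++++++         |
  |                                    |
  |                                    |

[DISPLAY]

+                                           
                                            
                                            
                                            
                                            
*****************                           
  ******         *****************          
  ******                                    
                                            
                                            
                              +++++         
                   ++++++++                 
                                            
                                            
                                            
                                            
                                            
                                            


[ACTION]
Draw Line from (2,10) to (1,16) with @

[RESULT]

+                                           
              @@@                           
          @@@@                              
                                            
                                            
*****************                           
  ******         *****************          
  ******                                    
                                            
                                            
                              +++++         
                   ++++++++                 
                                            
                                            
                                            
                                            
                                            
                                            


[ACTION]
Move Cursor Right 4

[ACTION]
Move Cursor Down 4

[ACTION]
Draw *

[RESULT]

                                            
              @@@                           
          @@@@                              
                                            
    *                                       
*****************                           
  ******         *****************          
  ******                                    
                                            
                                            
                              +++++         
                   ++++++++                 
                                            
                                            
                                            
                                            
                                            
                                            


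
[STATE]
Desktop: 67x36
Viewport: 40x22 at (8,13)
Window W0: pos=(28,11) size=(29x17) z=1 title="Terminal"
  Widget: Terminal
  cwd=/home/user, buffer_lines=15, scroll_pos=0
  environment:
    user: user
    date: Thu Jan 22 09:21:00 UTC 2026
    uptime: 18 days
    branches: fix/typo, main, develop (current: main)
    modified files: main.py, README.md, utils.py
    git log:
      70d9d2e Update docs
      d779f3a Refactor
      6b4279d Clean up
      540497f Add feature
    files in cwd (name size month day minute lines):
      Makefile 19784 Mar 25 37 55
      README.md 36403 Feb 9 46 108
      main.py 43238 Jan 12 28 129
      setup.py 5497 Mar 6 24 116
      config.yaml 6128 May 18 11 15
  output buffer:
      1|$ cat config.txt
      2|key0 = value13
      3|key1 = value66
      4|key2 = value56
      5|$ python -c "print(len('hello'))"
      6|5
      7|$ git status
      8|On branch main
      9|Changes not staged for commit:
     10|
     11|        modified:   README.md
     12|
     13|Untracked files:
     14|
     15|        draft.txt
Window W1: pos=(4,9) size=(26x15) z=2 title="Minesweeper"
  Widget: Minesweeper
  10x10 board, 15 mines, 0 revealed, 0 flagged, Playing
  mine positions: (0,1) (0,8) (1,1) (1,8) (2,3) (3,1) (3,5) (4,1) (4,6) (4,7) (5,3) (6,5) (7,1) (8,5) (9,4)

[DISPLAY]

■■■■■■■              ┃──────────────────
■■■■■■■              ┃ cat config.txt   
■■■■■■■              ┃ey0 = value13     
■■■■■■■              ┃ey1 = value66     
■■■■■■■              ┃ey2 = value56     
■■■■■■■              ┃ python -c "print(
■■■■■■■              ┃                  
■■■■■■■              ┃ git status       
■■■■■■■              ┃n branch main     
                     ┃hanges not staged 
━━━━━━━━━━━━━━━━━━━━━┛                  
                    ┃        modified:  
                    ┃                   
                    ┃Untracked files:   
                    ┗━━━━━━━━━━━━━━━━━━━
                                        
                                        
                                        
                                        
                                        
                                        
                                        


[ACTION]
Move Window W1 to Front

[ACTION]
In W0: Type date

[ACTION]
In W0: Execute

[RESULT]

■■■■■■■              ┃──────────────────
■■■■■■■              ┃                  
■■■■■■■              ┃ git status       
■■■■■■■              ┃n branch main     
■■■■■■■              ┃hanges not staged 
■■■■■■■              ┃                  
■■■■■■■              ┃       modified:  
■■■■■■■              ┃                  
■■■■■■■              ┃ntracked files:   
                     ┃                  
━━━━━━━━━━━━━━━━━━━━━┛       draft.txt  
                    ┃$ date             
                    ┃Thu Jan 22 09:21:00
                    ┃$ █                
                    ┗━━━━━━━━━━━━━━━━━━━
                                        
                                        
                                        
                                        
                                        
                                        
                                        


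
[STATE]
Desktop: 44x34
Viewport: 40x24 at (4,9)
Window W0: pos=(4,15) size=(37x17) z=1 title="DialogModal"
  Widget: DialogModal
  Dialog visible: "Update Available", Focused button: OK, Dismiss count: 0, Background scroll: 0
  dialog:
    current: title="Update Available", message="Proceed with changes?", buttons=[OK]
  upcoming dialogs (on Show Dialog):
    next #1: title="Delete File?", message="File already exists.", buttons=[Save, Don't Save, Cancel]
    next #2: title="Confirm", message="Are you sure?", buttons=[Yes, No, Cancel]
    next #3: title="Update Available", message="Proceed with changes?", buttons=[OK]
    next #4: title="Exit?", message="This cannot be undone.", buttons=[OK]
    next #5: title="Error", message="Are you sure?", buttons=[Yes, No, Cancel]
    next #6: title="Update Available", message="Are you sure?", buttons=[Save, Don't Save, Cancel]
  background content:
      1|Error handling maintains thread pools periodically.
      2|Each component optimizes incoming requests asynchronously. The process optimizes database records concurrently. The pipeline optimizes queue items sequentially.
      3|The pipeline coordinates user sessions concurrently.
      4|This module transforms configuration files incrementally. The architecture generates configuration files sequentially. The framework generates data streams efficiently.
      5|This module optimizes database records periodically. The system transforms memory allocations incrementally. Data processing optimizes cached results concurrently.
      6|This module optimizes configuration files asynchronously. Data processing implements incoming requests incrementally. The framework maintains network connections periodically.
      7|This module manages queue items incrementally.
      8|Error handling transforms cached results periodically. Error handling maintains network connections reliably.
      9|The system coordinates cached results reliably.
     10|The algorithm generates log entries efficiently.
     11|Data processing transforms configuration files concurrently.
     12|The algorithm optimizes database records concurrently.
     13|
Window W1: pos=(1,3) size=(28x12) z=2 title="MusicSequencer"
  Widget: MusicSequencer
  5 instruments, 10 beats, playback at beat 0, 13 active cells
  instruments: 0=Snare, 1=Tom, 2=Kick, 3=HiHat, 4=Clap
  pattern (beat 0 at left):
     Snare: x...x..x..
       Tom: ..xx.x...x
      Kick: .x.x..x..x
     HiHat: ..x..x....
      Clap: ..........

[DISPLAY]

Kick·█·█··█··█          ┃               
iHat··█··█····          ┃               
Clap··········          ┃               
                        ┃               
                        ┃               
━━━━━━━━━━━━━━━━━━━━━━━━┛               
┏━━━━━━━━━━━━━━━━━━━━━━━━━━━━━━━━━━━┓   
┃ DialogModal                       ┃   
┠───────────────────────────────────┨   
┃Error handling maintains thread poo┃   
┃Each component optimizes incoming r┃   
┃The pipeline coordinates user sessi┃   
┃This module transforms configuratio┃   
┃This ┌───────────────────────┐ reco┃   
┃This │    Update Available   │ation┃   
┃This │ Proceed with changes? │s inc┃   
┃Error│          [OK]         │ed re┃   
┃The s└───────────────────────┘resul┃   
┃The algorithm generates log entries┃   
┃Data processing transforms configur┃   
┃The algorithm optimizes database re┃   
┃                                   ┃   
┗━━━━━━━━━━━━━━━━━━━━━━━━━━━━━━━━━━━┛   
                                        


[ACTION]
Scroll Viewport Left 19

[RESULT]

 ┃  Kick·█·█··█··█          ┃           
 ┃ HiHat··█··█····          ┃           
 ┃  Clap··········          ┃           
 ┃                          ┃           
 ┃                          ┃           
 ┗━━━━━━━━━━━━━━━━━━━━━━━━━━┛           
    ┏━━━━━━━━━━━━━━━━━━━━━━━━━━━━━━━━━━━
    ┃ DialogModal                       
    ┠───────────────────────────────────
    ┃Error handling maintains thread poo
    ┃Each component optimizes incoming r
    ┃The pipeline coordinates user sessi
    ┃This module transforms configuratio
    ┃This ┌───────────────────────┐ reco
    ┃This │    Update Available   │ation
    ┃This │ Proceed with changes? │s inc
    ┃Error│          [OK]         │ed re
    ┃The s└───────────────────────┘resul
    ┃The algorithm generates log entries
    ┃Data processing transforms configur
    ┃The algorithm optimizes database re
    ┃                                   
    ┗━━━━━━━━━━━━━━━━━━━━━━━━━━━━━━━━━━━
                                        


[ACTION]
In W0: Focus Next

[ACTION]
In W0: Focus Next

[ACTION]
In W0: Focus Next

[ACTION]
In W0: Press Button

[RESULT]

 ┃  Kick·█·█··█··█          ┃           
 ┃ HiHat··█··█····          ┃           
 ┃  Clap··········          ┃           
 ┃                          ┃           
 ┃                          ┃           
 ┗━━━━━━━━━━━━━━━━━━━━━━━━━━┛           
    ┏━━━━━━━━━━━━━━━━━━━━━━━━━━━━━━━━━━━
    ┃ DialogModal                       
    ┠───────────────────────────────────
    ┃Error handling maintains thread poo
    ┃Each component optimizes incoming r
    ┃The pipeline coordinates user sessi
    ┃This module transforms configuratio
    ┃This module optimizes database reco
    ┃This module optimizes configuration
    ┃This module manages queue items inc
    ┃Error handling transforms cached re
    ┃The system coordinates cached resul
    ┃The algorithm generates log entries
    ┃Data processing transforms configur
    ┃The algorithm optimizes database re
    ┃                                   
    ┗━━━━━━━━━━━━━━━━━━━━━━━━━━━━━━━━━━━
                                        


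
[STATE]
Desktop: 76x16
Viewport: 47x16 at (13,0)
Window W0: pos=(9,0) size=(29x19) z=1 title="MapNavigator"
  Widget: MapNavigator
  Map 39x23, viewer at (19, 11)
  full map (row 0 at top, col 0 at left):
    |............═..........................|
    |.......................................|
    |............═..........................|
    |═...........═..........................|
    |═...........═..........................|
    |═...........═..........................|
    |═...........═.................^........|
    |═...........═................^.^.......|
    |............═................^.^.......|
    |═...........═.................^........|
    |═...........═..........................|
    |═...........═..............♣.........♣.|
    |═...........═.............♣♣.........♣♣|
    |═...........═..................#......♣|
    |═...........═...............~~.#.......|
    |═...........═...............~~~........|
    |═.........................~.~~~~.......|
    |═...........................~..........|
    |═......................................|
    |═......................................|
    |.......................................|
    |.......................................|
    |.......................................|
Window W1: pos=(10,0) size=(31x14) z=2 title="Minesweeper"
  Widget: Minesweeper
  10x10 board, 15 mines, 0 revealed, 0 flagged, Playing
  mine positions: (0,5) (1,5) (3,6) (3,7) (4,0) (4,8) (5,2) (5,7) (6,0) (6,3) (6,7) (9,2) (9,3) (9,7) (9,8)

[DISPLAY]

━━━━━━━━━━━━━━━━━━━━━━━━━━━┓                   
inesweeper                 ┃                   
───────────────────────────┨                   
■■■■■■■■                   ┃                   
■■■■■■■■                   ┃                   
■■■■■■■■                   ┃                   
■■■■■■■■                   ┃                   
■■■■■■■■                   ┃                   
■■■■■■■■                   ┃                   
■■■■■■■■                   ┃                   
■■■■■■■■                   ┃                   
■■■■■■■■                   ┃                   
■■■■■■■■                   ┃                   
━━━━━━━━━━━━━━━━━━━━━━━━━━━┛                   
...═...............~~~..┃                      
.................~.~~~~.┃                      


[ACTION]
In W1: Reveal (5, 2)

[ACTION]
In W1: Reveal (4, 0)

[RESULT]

━━━━━━━━━━━━━━━━━━━━━━━━━━━┓                   
inesweeper                 ┃                   
───────────────────────────┨                   
■■■✹■■■■                   ┃                   
■■■✹■■■■                   ┃                   
■■■■■■■■                   ┃                   
■■■■✹✹■■                   ┃                   
■■■■■■✹■                   ┃                   
✹■■■■✹■■                   ┃                   
■✹■■■✹■■                   ┃                   
■■■■■■■■                   ┃                   
■■■■■■■■                   ┃                   
✹✹■■■✹✹■                   ┃                   
━━━━━━━━━━━━━━━━━━━━━━━━━━━┛                   
...═...............~~~..┃                      
.................~.~~~~.┃                      


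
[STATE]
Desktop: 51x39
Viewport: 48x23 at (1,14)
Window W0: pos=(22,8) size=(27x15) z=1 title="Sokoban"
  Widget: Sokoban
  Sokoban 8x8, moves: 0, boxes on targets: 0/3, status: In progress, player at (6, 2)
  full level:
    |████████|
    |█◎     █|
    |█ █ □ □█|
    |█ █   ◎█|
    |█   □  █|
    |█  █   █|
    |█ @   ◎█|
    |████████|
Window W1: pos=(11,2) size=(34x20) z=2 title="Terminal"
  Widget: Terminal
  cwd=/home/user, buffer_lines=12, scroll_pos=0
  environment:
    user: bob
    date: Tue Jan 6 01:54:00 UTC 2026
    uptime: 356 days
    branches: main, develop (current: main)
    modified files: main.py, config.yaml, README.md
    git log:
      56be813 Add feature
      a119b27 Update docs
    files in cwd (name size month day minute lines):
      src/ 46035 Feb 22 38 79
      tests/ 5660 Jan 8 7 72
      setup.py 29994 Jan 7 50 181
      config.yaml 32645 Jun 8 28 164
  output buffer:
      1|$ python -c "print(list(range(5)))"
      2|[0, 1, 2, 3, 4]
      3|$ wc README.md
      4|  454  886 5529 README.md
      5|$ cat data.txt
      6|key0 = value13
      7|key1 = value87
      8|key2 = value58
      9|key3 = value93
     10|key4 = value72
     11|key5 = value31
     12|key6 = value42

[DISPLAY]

          ┃key4 = value72                  ┃   ┃
          ┃key5 = value31                  ┃   ┃
          ┃key6 = value42                  ┃   ┃
          ┃$ █                             ┃   ┃
          ┃                                ┃   ┃
          ┃                                ┃   ┃
          ┃                                ┃   ┃
          ┗━━━━━━━━━━━━━━━━━━━━━━━━━━━━━━━━┛   ┃
                     ┗━━━━━━━━━━━━━━━━━━━━━━━━━┛
                                                
                                                
                                                
                                                
                                                
                                                
                                                
                                                
                                                
                                                
                                                
                                                
                                                
                                                


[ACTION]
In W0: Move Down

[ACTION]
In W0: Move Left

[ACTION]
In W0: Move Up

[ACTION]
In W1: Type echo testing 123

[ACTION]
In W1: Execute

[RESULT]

          ┃key4 = value72                  ┃   ┃
          ┃key5 = value31                  ┃   ┃
          ┃key6 = value42                  ┃   ┃
          ┃$ echo testing 123              ┃   ┃
          ┃testing 123                     ┃   ┃
          ┃$ █                             ┃   ┃
          ┃                                ┃   ┃
          ┗━━━━━━━━━━━━━━━━━━━━━━━━━━━━━━━━┛   ┃
                     ┗━━━━━━━━━━━━━━━━━━━━━━━━━┛
                                                
                                                
                                                
                                                
                                                
                                                
                                                
                                                
                                                
                                                
                                                
                                                
                                                
                                                
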